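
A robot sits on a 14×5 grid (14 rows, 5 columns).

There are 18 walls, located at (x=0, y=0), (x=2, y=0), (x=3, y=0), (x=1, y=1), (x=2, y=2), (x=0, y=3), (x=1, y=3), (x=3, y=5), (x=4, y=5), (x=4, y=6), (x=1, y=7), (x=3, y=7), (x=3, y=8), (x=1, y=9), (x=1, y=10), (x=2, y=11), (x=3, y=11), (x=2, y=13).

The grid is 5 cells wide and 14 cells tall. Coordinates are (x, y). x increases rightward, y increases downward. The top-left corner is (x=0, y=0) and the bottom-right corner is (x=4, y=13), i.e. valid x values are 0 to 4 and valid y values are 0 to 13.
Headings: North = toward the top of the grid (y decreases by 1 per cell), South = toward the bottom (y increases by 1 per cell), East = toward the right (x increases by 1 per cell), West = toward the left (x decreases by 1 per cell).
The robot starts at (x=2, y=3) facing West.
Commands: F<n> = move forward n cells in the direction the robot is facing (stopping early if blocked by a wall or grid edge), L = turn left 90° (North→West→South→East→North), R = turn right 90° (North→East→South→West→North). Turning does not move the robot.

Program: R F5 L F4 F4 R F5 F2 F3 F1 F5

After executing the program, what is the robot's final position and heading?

Start: (x=2, y=3), facing West
  R: turn right, now facing North
  F5: move forward 0/5 (blocked), now at (x=2, y=3)
  L: turn left, now facing West
  F4: move forward 0/4 (blocked), now at (x=2, y=3)
  F4: move forward 0/4 (blocked), now at (x=2, y=3)
  R: turn right, now facing North
  F5: move forward 0/5 (blocked), now at (x=2, y=3)
  F2: move forward 0/2 (blocked), now at (x=2, y=3)
  F3: move forward 0/3 (blocked), now at (x=2, y=3)
  F1: move forward 0/1 (blocked), now at (x=2, y=3)
  F5: move forward 0/5 (blocked), now at (x=2, y=3)
Final: (x=2, y=3), facing North

Answer: Final position: (x=2, y=3), facing North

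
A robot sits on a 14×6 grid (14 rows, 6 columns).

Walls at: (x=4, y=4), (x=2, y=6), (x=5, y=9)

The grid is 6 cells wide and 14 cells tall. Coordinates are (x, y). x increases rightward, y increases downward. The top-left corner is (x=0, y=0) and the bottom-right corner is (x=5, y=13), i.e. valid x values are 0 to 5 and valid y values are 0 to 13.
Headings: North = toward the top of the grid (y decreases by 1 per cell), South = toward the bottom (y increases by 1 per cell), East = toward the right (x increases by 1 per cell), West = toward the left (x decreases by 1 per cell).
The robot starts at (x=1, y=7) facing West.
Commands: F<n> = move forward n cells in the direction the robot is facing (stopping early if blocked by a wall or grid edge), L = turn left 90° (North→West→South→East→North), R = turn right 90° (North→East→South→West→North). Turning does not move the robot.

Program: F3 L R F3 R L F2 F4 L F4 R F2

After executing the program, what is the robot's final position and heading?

Answer: Final position: (x=0, y=11), facing West

Derivation:
Start: (x=1, y=7), facing West
  F3: move forward 1/3 (blocked), now at (x=0, y=7)
  L: turn left, now facing South
  R: turn right, now facing West
  F3: move forward 0/3 (blocked), now at (x=0, y=7)
  R: turn right, now facing North
  L: turn left, now facing West
  F2: move forward 0/2 (blocked), now at (x=0, y=7)
  F4: move forward 0/4 (blocked), now at (x=0, y=7)
  L: turn left, now facing South
  F4: move forward 4, now at (x=0, y=11)
  R: turn right, now facing West
  F2: move forward 0/2 (blocked), now at (x=0, y=11)
Final: (x=0, y=11), facing West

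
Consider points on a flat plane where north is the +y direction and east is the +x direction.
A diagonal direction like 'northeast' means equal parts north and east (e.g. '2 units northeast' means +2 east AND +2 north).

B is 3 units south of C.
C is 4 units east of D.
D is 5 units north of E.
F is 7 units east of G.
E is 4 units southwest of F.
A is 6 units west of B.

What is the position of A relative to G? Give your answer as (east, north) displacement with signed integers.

Place G at the origin (east=0, north=0).
  F is 7 units east of G: delta (east=+7, north=+0); F at (east=7, north=0).
  E is 4 units southwest of F: delta (east=-4, north=-4); E at (east=3, north=-4).
  D is 5 units north of E: delta (east=+0, north=+5); D at (east=3, north=1).
  C is 4 units east of D: delta (east=+4, north=+0); C at (east=7, north=1).
  B is 3 units south of C: delta (east=+0, north=-3); B at (east=7, north=-2).
  A is 6 units west of B: delta (east=-6, north=+0); A at (east=1, north=-2).
Therefore A relative to G: (east=1, north=-2).

Answer: A is at (east=1, north=-2) relative to G.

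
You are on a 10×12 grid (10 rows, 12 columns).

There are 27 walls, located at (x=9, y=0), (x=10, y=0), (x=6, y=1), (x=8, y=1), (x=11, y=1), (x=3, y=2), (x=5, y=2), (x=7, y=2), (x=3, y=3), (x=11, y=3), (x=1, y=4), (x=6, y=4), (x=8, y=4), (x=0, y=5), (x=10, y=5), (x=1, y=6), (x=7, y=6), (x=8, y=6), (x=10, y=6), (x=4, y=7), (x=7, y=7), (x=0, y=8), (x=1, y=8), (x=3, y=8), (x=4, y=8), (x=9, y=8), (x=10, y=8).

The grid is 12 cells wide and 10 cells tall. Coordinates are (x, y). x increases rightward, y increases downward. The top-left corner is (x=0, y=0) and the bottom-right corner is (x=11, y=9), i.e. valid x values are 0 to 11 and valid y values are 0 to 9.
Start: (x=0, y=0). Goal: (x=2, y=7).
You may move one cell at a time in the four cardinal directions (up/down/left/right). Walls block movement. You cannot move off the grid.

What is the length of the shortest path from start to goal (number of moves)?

BFS from (x=0, y=0) until reaching (x=2, y=7):
  Distance 0: (x=0, y=0)
  Distance 1: (x=1, y=0), (x=0, y=1)
  Distance 2: (x=2, y=0), (x=1, y=1), (x=0, y=2)
  Distance 3: (x=3, y=0), (x=2, y=1), (x=1, y=2), (x=0, y=3)
  Distance 4: (x=4, y=0), (x=3, y=1), (x=2, y=2), (x=1, y=3), (x=0, y=4)
  Distance 5: (x=5, y=0), (x=4, y=1), (x=2, y=3)
  Distance 6: (x=6, y=0), (x=5, y=1), (x=4, y=2), (x=2, y=4)
  Distance 7: (x=7, y=0), (x=4, y=3), (x=3, y=4), (x=2, y=5)
  Distance 8: (x=8, y=0), (x=7, y=1), (x=5, y=3), (x=4, y=4), (x=1, y=5), (x=3, y=5), (x=2, y=6)
  Distance 9: (x=6, y=3), (x=5, y=4), (x=4, y=5), (x=3, y=6), (x=2, y=7)  <- goal reached here
One shortest path (9 moves): (x=0, y=0) -> (x=1, y=0) -> (x=2, y=0) -> (x=2, y=1) -> (x=2, y=2) -> (x=2, y=3) -> (x=2, y=4) -> (x=2, y=5) -> (x=2, y=6) -> (x=2, y=7)

Answer: Shortest path length: 9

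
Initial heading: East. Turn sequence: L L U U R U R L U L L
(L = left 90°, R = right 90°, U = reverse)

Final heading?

Start: East
  L (left (90° counter-clockwise)) -> North
  L (left (90° counter-clockwise)) -> West
  U (U-turn (180°)) -> East
  U (U-turn (180°)) -> West
  R (right (90° clockwise)) -> North
  U (U-turn (180°)) -> South
  R (right (90° clockwise)) -> West
  L (left (90° counter-clockwise)) -> South
  U (U-turn (180°)) -> North
  L (left (90° counter-clockwise)) -> West
  L (left (90° counter-clockwise)) -> South
Final: South

Answer: Final heading: South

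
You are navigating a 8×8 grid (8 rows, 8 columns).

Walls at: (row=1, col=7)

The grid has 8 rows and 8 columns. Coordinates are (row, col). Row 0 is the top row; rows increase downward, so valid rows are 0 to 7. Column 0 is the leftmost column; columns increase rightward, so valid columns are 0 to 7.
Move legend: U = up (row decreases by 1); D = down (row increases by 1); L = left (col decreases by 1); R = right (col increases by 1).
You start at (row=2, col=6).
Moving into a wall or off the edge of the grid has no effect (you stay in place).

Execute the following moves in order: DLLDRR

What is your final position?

Start: (row=2, col=6)
  D (down): (row=2, col=6) -> (row=3, col=6)
  L (left): (row=3, col=6) -> (row=3, col=5)
  L (left): (row=3, col=5) -> (row=3, col=4)
  D (down): (row=3, col=4) -> (row=4, col=4)
  R (right): (row=4, col=4) -> (row=4, col=5)
  R (right): (row=4, col=5) -> (row=4, col=6)
Final: (row=4, col=6)

Answer: Final position: (row=4, col=6)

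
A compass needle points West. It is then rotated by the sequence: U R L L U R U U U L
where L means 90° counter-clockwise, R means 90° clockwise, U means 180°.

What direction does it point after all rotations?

Start: West
  U (U-turn (180°)) -> East
  R (right (90° clockwise)) -> South
  L (left (90° counter-clockwise)) -> East
  L (left (90° counter-clockwise)) -> North
  U (U-turn (180°)) -> South
  R (right (90° clockwise)) -> West
  U (U-turn (180°)) -> East
  U (U-turn (180°)) -> West
  U (U-turn (180°)) -> East
  L (left (90° counter-clockwise)) -> North
Final: North

Answer: Final heading: North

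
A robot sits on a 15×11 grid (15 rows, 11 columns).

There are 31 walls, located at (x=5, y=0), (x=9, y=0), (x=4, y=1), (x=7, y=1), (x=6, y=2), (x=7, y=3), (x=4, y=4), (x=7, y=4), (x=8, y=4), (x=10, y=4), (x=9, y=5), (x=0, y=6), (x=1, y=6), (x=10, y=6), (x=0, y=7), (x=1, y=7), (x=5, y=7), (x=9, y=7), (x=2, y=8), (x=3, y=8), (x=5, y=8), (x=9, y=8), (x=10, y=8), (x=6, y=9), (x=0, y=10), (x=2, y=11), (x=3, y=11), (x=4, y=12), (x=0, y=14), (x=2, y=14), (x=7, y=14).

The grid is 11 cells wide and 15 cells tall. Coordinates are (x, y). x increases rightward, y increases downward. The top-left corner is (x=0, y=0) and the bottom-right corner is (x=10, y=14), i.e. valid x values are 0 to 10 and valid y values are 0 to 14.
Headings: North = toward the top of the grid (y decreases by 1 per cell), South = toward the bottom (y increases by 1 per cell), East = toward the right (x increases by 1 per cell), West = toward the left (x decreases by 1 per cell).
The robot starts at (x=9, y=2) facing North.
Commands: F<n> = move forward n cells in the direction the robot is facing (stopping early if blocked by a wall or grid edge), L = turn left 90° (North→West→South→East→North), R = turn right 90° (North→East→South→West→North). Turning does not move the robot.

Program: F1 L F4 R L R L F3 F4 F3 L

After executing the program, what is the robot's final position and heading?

Answer: Final position: (x=8, y=1), facing South

Derivation:
Start: (x=9, y=2), facing North
  F1: move forward 1, now at (x=9, y=1)
  L: turn left, now facing West
  F4: move forward 1/4 (blocked), now at (x=8, y=1)
  R: turn right, now facing North
  L: turn left, now facing West
  R: turn right, now facing North
  L: turn left, now facing West
  F3: move forward 0/3 (blocked), now at (x=8, y=1)
  F4: move forward 0/4 (blocked), now at (x=8, y=1)
  F3: move forward 0/3 (blocked), now at (x=8, y=1)
  L: turn left, now facing South
Final: (x=8, y=1), facing South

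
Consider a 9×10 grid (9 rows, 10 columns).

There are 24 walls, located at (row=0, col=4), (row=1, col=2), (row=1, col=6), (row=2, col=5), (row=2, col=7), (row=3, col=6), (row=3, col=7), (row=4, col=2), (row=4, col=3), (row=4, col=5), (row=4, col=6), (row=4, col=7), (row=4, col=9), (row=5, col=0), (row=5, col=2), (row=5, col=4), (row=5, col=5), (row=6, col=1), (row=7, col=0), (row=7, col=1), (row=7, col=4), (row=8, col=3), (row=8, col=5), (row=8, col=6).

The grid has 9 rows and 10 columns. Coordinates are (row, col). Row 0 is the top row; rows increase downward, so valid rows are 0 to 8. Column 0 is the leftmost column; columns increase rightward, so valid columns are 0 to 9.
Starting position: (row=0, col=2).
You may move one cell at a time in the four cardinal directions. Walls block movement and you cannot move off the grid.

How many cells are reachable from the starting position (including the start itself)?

BFS flood-fill from (row=0, col=2):
  Distance 0: (row=0, col=2)
  Distance 1: (row=0, col=1), (row=0, col=3)
  Distance 2: (row=0, col=0), (row=1, col=1), (row=1, col=3)
  Distance 3: (row=1, col=0), (row=1, col=4), (row=2, col=1), (row=2, col=3)
  Distance 4: (row=1, col=5), (row=2, col=0), (row=2, col=2), (row=2, col=4), (row=3, col=1), (row=3, col=3)
  Distance 5: (row=0, col=5), (row=3, col=0), (row=3, col=2), (row=3, col=4), (row=4, col=1)
  Distance 6: (row=0, col=6), (row=3, col=5), (row=4, col=0), (row=4, col=4), (row=5, col=1)
  Distance 7: (row=0, col=7)
  Distance 8: (row=0, col=8), (row=1, col=7)
  Distance 9: (row=0, col=9), (row=1, col=8)
  Distance 10: (row=1, col=9), (row=2, col=8)
  Distance 11: (row=2, col=9), (row=3, col=8)
  Distance 12: (row=3, col=9), (row=4, col=8)
  Distance 13: (row=5, col=8)
  Distance 14: (row=5, col=7), (row=5, col=9), (row=6, col=8)
  Distance 15: (row=5, col=6), (row=6, col=7), (row=6, col=9), (row=7, col=8)
  Distance 16: (row=6, col=6), (row=7, col=7), (row=7, col=9), (row=8, col=8)
  Distance 17: (row=6, col=5), (row=7, col=6), (row=8, col=7), (row=8, col=9)
  Distance 18: (row=6, col=4), (row=7, col=5)
  Distance 19: (row=6, col=3)
  Distance 20: (row=5, col=3), (row=6, col=2), (row=7, col=3)
  Distance 21: (row=7, col=2)
  Distance 22: (row=8, col=2)
  Distance 23: (row=8, col=1)
  Distance 24: (row=8, col=0)
Total reachable: 63 (grid has 66 open cells total)

Answer: Reachable cells: 63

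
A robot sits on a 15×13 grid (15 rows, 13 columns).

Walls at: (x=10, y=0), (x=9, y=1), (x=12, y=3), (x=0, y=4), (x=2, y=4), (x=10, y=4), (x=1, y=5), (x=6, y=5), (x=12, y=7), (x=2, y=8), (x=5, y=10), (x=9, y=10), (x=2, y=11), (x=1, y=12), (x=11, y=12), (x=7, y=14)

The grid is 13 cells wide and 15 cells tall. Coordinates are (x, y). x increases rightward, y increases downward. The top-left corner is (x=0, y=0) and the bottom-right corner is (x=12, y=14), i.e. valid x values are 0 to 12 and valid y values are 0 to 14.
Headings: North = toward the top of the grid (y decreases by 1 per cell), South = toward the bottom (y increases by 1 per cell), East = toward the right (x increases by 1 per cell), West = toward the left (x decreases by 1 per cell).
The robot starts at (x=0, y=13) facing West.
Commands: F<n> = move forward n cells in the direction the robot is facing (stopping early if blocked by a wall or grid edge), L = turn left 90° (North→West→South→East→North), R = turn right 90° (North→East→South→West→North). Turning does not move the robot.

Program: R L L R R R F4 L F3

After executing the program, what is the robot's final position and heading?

Start: (x=0, y=13), facing West
  R: turn right, now facing North
  L: turn left, now facing West
  L: turn left, now facing South
  R: turn right, now facing West
  R: turn right, now facing North
  R: turn right, now facing East
  F4: move forward 4, now at (x=4, y=13)
  L: turn left, now facing North
  F3: move forward 3, now at (x=4, y=10)
Final: (x=4, y=10), facing North

Answer: Final position: (x=4, y=10), facing North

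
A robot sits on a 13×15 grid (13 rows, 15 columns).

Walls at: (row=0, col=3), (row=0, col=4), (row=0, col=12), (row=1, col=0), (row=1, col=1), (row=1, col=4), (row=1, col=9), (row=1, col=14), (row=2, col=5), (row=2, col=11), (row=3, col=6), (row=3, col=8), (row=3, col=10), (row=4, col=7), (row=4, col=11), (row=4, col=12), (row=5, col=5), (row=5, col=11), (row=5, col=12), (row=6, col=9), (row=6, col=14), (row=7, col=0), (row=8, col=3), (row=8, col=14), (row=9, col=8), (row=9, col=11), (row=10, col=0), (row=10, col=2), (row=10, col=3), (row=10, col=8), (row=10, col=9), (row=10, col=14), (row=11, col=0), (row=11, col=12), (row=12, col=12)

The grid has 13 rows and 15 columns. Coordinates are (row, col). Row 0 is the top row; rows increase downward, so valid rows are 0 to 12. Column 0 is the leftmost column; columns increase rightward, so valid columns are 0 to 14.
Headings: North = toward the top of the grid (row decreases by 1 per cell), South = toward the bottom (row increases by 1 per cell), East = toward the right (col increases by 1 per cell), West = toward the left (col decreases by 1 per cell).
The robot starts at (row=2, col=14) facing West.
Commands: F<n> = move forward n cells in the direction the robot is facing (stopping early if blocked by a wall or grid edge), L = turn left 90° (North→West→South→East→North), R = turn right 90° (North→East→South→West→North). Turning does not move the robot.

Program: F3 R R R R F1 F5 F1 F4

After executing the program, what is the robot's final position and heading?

Start: (row=2, col=14), facing West
  F3: move forward 2/3 (blocked), now at (row=2, col=12)
  R: turn right, now facing North
  R: turn right, now facing East
  R: turn right, now facing South
  R: turn right, now facing West
  F1: move forward 0/1 (blocked), now at (row=2, col=12)
  F5: move forward 0/5 (blocked), now at (row=2, col=12)
  F1: move forward 0/1 (blocked), now at (row=2, col=12)
  F4: move forward 0/4 (blocked), now at (row=2, col=12)
Final: (row=2, col=12), facing West

Answer: Final position: (row=2, col=12), facing West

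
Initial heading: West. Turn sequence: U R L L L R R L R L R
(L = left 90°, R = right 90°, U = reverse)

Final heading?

Start: West
  U (U-turn (180°)) -> East
  R (right (90° clockwise)) -> South
  L (left (90° counter-clockwise)) -> East
  L (left (90° counter-clockwise)) -> North
  L (left (90° counter-clockwise)) -> West
  R (right (90° clockwise)) -> North
  R (right (90° clockwise)) -> East
  L (left (90° counter-clockwise)) -> North
  R (right (90° clockwise)) -> East
  L (left (90° counter-clockwise)) -> North
  R (right (90° clockwise)) -> East
Final: East

Answer: Final heading: East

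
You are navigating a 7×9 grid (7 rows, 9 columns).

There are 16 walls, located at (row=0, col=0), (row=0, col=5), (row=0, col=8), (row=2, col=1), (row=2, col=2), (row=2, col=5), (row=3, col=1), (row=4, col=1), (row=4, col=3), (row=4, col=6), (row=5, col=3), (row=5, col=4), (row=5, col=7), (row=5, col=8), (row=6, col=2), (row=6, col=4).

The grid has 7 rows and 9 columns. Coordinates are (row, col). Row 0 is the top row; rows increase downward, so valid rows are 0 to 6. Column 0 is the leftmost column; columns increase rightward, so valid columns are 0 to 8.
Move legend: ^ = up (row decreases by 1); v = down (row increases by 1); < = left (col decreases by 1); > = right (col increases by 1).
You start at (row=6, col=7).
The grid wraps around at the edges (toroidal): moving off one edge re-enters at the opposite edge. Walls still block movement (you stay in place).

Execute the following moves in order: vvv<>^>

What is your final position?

Answer: Final position: (row=1, col=8)

Derivation:
Start: (row=6, col=7)
  v (down): (row=6, col=7) -> (row=0, col=7)
  v (down): (row=0, col=7) -> (row=1, col=7)
  v (down): (row=1, col=7) -> (row=2, col=7)
  < (left): (row=2, col=7) -> (row=2, col=6)
  > (right): (row=2, col=6) -> (row=2, col=7)
  ^ (up): (row=2, col=7) -> (row=1, col=7)
  > (right): (row=1, col=7) -> (row=1, col=8)
Final: (row=1, col=8)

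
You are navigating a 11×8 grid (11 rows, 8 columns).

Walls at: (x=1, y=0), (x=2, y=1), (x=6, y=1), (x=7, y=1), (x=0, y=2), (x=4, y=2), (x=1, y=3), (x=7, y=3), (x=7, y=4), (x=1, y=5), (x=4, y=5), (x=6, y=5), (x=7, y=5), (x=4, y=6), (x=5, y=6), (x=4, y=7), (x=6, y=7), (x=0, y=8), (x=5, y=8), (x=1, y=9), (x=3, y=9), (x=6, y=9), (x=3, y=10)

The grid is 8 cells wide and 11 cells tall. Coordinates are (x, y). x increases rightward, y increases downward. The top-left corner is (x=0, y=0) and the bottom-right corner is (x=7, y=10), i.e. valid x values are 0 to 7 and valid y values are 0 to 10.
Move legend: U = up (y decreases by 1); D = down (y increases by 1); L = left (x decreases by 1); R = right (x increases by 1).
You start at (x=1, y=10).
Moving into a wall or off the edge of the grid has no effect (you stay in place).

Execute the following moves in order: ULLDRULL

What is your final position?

Start: (x=1, y=10)
  U (up): blocked, stay at (x=1, y=10)
  L (left): (x=1, y=10) -> (x=0, y=10)
  L (left): blocked, stay at (x=0, y=10)
  D (down): blocked, stay at (x=0, y=10)
  R (right): (x=0, y=10) -> (x=1, y=10)
  U (up): blocked, stay at (x=1, y=10)
  L (left): (x=1, y=10) -> (x=0, y=10)
  L (left): blocked, stay at (x=0, y=10)
Final: (x=0, y=10)

Answer: Final position: (x=0, y=10)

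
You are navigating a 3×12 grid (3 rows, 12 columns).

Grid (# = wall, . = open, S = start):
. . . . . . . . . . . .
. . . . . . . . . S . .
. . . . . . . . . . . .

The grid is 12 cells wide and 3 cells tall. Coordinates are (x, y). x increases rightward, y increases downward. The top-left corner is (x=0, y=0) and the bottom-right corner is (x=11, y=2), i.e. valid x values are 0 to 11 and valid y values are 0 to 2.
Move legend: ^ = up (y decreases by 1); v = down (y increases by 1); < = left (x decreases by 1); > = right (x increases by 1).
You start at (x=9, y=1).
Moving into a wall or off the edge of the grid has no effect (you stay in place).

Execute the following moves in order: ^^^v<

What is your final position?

Answer: Final position: (x=8, y=1)

Derivation:
Start: (x=9, y=1)
  ^ (up): (x=9, y=1) -> (x=9, y=0)
  ^ (up): blocked, stay at (x=9, y=0)
  ^ (up): blocked, stay at (x=9, y=0)
  v (down): (x=9, y=0) -> (x=9, y=1)
  < (left): (x=9, y=1) -> (x=8, y=1)
Final: (x=8, y=1)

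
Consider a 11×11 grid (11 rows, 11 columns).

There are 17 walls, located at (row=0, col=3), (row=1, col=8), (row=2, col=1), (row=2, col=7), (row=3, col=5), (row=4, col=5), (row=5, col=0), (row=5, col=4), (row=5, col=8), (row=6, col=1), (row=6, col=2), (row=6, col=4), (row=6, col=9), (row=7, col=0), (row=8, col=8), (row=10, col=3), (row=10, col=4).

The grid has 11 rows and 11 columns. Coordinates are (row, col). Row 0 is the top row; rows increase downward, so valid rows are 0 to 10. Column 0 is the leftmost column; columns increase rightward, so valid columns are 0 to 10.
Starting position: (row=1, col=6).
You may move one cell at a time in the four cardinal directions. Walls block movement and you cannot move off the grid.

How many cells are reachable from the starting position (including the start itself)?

Answer: Reachable cells: 103

Derivation:
BFS flood-fill from (row=1, col=6):
  Distance 0: (row=1, col=6)
  Distance 1: (row=0, col=6), (row=1, col=5), (row=1, col=7), (row=2, col=6)
  Distance 2: (row=0, col=5), (row=0, col=7), (row=1, col=4), (row=2, col=5), (row=3, col=6)
  Distance 3: (row=0, col=4), (row=0, col=8), (row=1, col=3), (row=2, col=4), (row=3, col=7), (row=4, col=6)
  Distance 4: (row=0, col=9), (row=1, col=2), (row=2, col=3), (row=3, col=4), (row=3, col=8), (row=4, col=7), (row=5, col=6)
  Distance 5: (row=0, col=2), (row=0, col=10), (row=1, col=1), (row=1, col=9), (row=2, col=2), (row=2, col=8), (row=3, col=3), (row=3, col=9), (row=4, col=4), (row=4, col=8), (row=5, col=5), (row=5, col=7), (row=6, col=6)
  Distance 6: (row=0, col=1), (row=1, col=0), (row=1, col=10), (row=2, col=9), (row=3, col=2), (row=3, col=10), (row=4, col=3), (row=4, col=9), (row=6, col=5), (row=6, col=7), (row=7, col=6)
  Distance 7: (row=0, col=0), (row=2, col=0), (row=2, col=10), (row=3, col=1), (row=4, col=2), (row=4, col=10), (row=5, col=3), (row=5, col=9), (row=6, col=8), (row=7, col=5), (row=7, col=7), (row=8, col=6)
  Distance 8: (row=3, col=0), (row=4, col=1), (row=5, col=2), (row=5, col=10), (row=6, col=3), (row=7, col=4), (row=7, col=8), (row=8, col=5), (row=8, col=7), (row=9, col=6)
  Distance 9: (row=4, col=0), (row=5, col=1), (row=6, col=10), (row=7, col=3), (row=7, col=9), (row=8, col=4), (row=9, col=5), (row=9, col=7), (row=10, col=6)
  Distance 10: (row=7, col=2), (row=7, col=10), (row=8, col=3), (row=8, col=9), (row=9, col=4), (row=9, col=8), (row=10, col=5), (row=10, col=7)
  Distance 11: (row=7, col=1), (row=8, col=2), (row=8, col=10), (row=9, col=3), (row=9, col=9), (row=10, col=8)
  Distance 12: (row=8, col=1), (row=9, col=2), (row=9, col=10), (row=10, col=9)
  Distance 13: (row=8, col=0), (row=9, col=1), (row=10, col=2), (row=10, col=10)
  Distance 14: (row=9, col=0), (row=10, col=1)
  Distance 15: (row=10, col=0)
Total reachable: 103 (grid has 104 open cells total)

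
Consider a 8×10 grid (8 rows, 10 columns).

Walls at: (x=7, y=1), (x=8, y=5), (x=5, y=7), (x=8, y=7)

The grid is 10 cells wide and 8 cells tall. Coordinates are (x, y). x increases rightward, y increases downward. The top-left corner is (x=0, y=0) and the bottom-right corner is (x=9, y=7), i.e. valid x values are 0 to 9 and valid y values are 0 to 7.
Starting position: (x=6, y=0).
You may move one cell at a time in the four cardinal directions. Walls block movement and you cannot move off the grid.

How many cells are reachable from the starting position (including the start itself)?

Answer: Reachable cells: 76

Derivation:
BFS flood-fill from (x=6, y=0):
  Distance 0: (x=6, y=0)
  Distance 1: (x=5, y=0), (x=7, y=0), (x=6, y=1)
  Distance 2: (x=4, y=0), (x=8, y=0), (x=5, y=1), (x=6, y=2)
  Distance 3: (x=3, y=0), (x=9, y=0), (x=4, y=1), (x=8, y=1), (x=5, y=2), (x=7, y=2), (x=6, y=3)
  Distance 4: (x=2, y=0), (x=3, y=1), (x=9, y=1), (x=4, y=2), (x=8, y=2), (x=5, y=3), (x=7, y=3), (x=6, y=4)
  Distance 5: (x=1, y=0), (x=2, y=1), (x=3, y=2), (x=9, y=2), (x=4, y=3), (x=8, y=3), (x=5, y=4), (x=7, y=4), (x=6, y=5)
  Distance 6: (x=0, y=0), (x=1, y=1), (x=2, y=2), (x=3, y=3), (x=9, y=3), (x=4, y=4), (x=8, y=4), (x=5, y=5), (x=7, y=5), (x=6, y=6)
  Distance 7: (x=0, y=1), (x=1, y=2), (x=2, y=3), (x=3, y=4), (x=9, y=4), (x=4, y=5), (x=5, y=6), (x=7, y=6), (x=6, y=7)
  Distance 8: (x=0, y=2), (x=1, y=3), (x=2, y=4), (x=3, y=5), (x=9, y=5), (x=4, y=6), (x=8, y=6), (x=7, y=7)
  Distance 9: (x=0, y=3), (x=1, y=4), (x=2, y=5), (x=3, y=6), (x=9, y=6), (x=4, y=7)
  Distance 10: (x=0, y=4), (x=1, y=5), (x=2, y=6), (x=3, y=7), (x=9, y=7)
  Distance 11: (x=0, y=5), (x=1, y=6), (x=2, y=7)
  Distance 12: (x=0, y=6), (x=1, y=7)
  Distance 13: (x=0, y=7)
Total reachable: 76 (grid has 76 open cells total)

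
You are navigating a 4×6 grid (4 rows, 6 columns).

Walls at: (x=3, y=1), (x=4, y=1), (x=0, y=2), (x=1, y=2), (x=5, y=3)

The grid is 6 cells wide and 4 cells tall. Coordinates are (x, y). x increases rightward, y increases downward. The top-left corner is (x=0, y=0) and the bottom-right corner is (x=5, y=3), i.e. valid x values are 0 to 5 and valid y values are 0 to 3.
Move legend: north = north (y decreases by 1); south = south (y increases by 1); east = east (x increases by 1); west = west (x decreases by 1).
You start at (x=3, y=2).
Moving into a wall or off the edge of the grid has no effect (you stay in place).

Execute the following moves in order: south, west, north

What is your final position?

Start: (x=3, y=2)
  south (south): (x=3, y=2) -> (x=3, y=3)
  west (west): (x=3, y=3) -> (x=2, y=3)
  north (north): (x=2, y=3) -> (x=2, y=2)
Final: (x=2, y=2)

Answer: Final position: (x=2, y=2)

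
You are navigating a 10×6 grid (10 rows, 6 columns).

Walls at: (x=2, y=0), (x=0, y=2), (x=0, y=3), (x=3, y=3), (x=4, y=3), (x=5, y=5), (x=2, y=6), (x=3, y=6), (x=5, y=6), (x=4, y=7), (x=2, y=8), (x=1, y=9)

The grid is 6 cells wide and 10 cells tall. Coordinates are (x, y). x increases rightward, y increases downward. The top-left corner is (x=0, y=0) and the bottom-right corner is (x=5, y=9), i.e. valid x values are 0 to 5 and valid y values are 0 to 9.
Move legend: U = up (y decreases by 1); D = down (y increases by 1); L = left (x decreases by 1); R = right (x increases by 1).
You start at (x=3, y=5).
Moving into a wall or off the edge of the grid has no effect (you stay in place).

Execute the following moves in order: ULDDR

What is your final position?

Start: (x=3, y=5)
  U (up): (x=3, y=5) -> (x=3, y=4)
  L (left): (x=3, y=4) -> (x=2, y=4)
  D (down): (x=2, y=4) -> (x=2, y=5)
  D (down): blocked, stay at (x=2, y=5)
  R (right): (x=2, y=5) -> (x=3, y=5)
Final: (x=3, y=5)

Answer: Final position: (x=3, y=5)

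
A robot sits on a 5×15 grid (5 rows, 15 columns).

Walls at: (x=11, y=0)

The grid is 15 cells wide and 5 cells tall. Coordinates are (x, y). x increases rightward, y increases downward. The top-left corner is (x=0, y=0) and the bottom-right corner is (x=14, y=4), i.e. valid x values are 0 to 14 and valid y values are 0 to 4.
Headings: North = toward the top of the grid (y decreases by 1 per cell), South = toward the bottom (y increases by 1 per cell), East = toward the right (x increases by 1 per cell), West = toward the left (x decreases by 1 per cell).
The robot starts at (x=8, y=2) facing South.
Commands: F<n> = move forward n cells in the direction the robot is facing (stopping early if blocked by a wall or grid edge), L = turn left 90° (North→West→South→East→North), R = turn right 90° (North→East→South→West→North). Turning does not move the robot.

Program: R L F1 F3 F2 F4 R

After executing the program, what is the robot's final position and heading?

Start: (x=8, y=2), facing South
  R: turn right, now facing West
  L: turn left, now facing South
  F1: move forward 1, now at (x=8, y=3)
  F3: move forward 1/3 (blocked), now at (x=8, y=4)
  F2: move forward 0/2 (blocked), now at (x=8, y=4)
  F4: move forward 0/4 (blocked), now at (x=8, y=4)
  R: turn right, now facing West
Final: (x=8, y=4), facing West

Answer: Final position: (x=8, y=4), facing West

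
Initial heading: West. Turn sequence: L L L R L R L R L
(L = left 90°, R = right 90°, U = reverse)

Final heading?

Answer: Final heading: North

Derivation:
Start: West
  L (left (90° counter-clockwise)) -> South
  L (left (90° counter-clockwise)) -> East
  L (left (90° counter-clockwise)) -> North
  R (right (90° clockwise)) -> East
  L (left (90° counter-clockwise)) -> North
  R (right (90° clockwise)) -> East
  L (left (90° counter-clockwise)) -> North
  R (right (90° clockwise)) -> East
  L (left (90° counter-clockwise)) -> North
Final: North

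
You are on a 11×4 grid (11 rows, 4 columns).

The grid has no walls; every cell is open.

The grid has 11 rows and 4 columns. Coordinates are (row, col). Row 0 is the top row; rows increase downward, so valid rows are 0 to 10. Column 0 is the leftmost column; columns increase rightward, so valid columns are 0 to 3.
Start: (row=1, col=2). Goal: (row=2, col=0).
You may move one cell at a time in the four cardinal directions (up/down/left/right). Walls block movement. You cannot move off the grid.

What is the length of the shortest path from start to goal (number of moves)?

BFS from (row=1, col=2) until reaching (row=2, col=0):
  Distance 0: (row=1, col=2)
  Distance 1: (row=0, col=2), (row=1, col=1), (row=1, col=3), (row=2, col=2)
  Distance 2: (row=0, col=1), (row=0, col=3), (row=1, col=0), (row=2, col=1), (row=2, col=3), (row=3, col=2)
  Distance 3: (row=0, col=0), (row=2, col=0), (row=3, col=1), (row=3, col=3), (row=4, col=2)  <- goal reached here
One shortest path (3 moves): (row=1, col=2) -> (row=1, col=1) -> (row=1, col=0) -> (row=2, col=0)

Answer: Shortest path length: 3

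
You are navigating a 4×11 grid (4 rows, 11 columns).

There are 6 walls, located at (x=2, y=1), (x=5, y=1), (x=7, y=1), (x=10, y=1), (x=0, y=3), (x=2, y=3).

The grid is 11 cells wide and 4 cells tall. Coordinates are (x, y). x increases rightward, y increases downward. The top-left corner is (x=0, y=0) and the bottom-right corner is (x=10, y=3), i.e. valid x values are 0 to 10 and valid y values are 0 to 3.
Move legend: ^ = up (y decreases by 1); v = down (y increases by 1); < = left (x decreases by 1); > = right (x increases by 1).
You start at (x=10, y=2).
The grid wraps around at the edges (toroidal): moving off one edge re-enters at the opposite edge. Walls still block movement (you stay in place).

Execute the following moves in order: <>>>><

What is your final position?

Start: (x=10, y=2)
  < (left): (x=10, y=2) -> (x=9, y=2)
  > (right): (x=9, y=2) -> (x=10, y=2)
  > (right): (x=10, y=2) -> (x=0, y=2)
  > (right): (x=0, y=2) -> (x=1, y=2)
  > (right): (x=1, y=2) -> (x=2, y=2)
  < (left): (x=2, y=2) -> (x=1, y=2)
Final: (x=1, y=2)

Answer: Final position: (x=1, y=2)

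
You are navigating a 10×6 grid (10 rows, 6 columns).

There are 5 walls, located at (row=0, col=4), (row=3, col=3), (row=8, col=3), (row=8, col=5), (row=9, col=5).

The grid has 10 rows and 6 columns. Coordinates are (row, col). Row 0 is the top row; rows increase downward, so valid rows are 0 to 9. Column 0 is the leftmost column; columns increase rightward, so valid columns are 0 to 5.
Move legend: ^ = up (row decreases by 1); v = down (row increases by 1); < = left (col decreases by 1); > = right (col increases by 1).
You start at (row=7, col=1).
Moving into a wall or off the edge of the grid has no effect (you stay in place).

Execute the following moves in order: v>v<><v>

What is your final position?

Answer: Final position: (row=9, col=2)

Derivation:
Start: (row=7, col=1)
  v (down): (row=7, col=1) -> (row=8, col=1)
  > (right): (row=8, col=1) -> (row=8, col=2)
  v (down): (row=8, col=2) -> (row=9, col=2)
  < (left): (row=9, col=2) -> (row=9, col=1)
  > (right): (row=9, col=1) -> (row=9, col=2)
  < (left): (row=9, col=2) -> (row=9, col=1)
  v (down): blocked, stay at (row=9, col=1)
  > (right): (row=9, col=1) -> (row=9, col=2)
Final: (row=9, col=2)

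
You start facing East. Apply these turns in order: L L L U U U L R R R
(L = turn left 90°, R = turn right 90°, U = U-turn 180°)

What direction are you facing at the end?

Answer: Final heading: South

Derivation:
Start: East
  L (left (90° counter-clockwise)) -> North
  L (left (90° counter-clockwise)) -> West
  L (left (90° counter-clockwise)) -> South
  U (U-turn (180°)) -> North
  U (U-turn (180°)) -> South
  U (U-turn (180°)) -> North
  L (left (90° counter-clockwise)) -> West
  R (right (90° clockwise)) -> North
  R (right (90° clockwise)) -> East
  R (right (90° clockwise)) -> South
Final: South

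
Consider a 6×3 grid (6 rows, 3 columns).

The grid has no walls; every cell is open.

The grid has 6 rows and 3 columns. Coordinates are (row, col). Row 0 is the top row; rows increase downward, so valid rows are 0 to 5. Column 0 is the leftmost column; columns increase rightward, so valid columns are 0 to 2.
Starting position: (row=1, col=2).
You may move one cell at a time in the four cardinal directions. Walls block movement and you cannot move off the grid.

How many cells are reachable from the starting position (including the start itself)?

BFS flood-fill from (row=1, col=2):
  Distance 0: (row=1, col=2)
  Distance 1: (row=0, col=2), (row=1, col=1), (row=2, col=2)
  Distance 2: (row=0, col=1), (row=1, col=0), (row=2, col=1), (row=3, col=2)
  Distance 3: (row=0, col=0), (row=2, col=0), (row=3, col=1), (row=4, col=2)
  Distance 4: (row=3, col=0), (row=4, col=1), (row=5, col=2)
  Distance 5: (row=4, col=0), (row=5, col=1)
  Distance 6: (row=5, col=0)
Total reachable: 18 (grid has 18 open cells total)

Answer: Reachable cells: 18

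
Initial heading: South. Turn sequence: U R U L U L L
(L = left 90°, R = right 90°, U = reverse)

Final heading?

Start: South
  U (U-turn (180°)) -> North
  R (right (90° clockwise)) -> East
  U (U-turn (180°)) -> West
  L (left (90° counter-clockwise)) -> South
  U (U-turn (180°)) -> North
  L (left (90° counter-clockwise)) -> West
  L (left (90° counter-clockwise)) -> South
Final: South

Answer: Final heading: South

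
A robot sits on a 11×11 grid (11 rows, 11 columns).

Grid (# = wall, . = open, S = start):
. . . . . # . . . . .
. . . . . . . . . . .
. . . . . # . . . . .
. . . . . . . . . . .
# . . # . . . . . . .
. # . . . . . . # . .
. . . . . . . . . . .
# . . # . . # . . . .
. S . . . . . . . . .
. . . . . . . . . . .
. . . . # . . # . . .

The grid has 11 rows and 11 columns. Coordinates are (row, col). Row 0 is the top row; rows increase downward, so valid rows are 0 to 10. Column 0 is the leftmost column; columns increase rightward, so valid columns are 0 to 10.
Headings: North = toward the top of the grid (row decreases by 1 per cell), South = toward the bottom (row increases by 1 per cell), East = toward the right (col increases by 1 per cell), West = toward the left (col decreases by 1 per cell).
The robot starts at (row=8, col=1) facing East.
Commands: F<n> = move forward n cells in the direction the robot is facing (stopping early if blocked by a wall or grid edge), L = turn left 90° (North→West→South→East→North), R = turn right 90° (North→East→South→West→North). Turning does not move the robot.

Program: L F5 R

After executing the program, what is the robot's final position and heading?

Start: (row=8, col=1), facing East
  L: turn left, now facing North
  F5: move forward 2/5 (blocked), now at (row=6, col=1)
  R: turn right, now facing East
Final: (row=6, col=1), facing East

Answer: Final position: (row=6, col=1), facing East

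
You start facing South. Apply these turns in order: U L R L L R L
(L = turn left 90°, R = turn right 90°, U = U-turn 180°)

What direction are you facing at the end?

Answer: Final heading: South

Derivation:
Start: South
  U (U-turn (180°)) -> North
  L (left (90° counter-clockwise)) -> West
  R (right (90° clockwise)) -> North
  L (left (90° counter-clockwise)) -> West
  L (left (90° counter-clockwise)) -> South
  R (right (90° clockwise)) -> West
  L (left (90° counter-clockwise)) -> South
Final: South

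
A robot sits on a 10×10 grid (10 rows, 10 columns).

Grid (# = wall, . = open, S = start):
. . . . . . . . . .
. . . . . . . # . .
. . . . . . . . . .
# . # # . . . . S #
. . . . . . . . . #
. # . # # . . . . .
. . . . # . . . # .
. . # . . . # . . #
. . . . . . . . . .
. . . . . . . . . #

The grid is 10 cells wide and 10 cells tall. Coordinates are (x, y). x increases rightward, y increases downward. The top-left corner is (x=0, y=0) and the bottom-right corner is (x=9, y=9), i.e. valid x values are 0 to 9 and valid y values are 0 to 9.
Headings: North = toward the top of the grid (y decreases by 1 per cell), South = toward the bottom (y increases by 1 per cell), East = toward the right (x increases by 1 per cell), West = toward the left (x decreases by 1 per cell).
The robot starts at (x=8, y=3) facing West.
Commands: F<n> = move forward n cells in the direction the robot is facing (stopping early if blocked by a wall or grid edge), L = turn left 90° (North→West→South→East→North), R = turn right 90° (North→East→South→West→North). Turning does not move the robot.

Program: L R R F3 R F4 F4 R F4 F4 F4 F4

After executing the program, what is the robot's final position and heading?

Start: (x=8, y=3), facing West
  L: turn left, now facing South
  R: turn right, now facing West
  R: turn right, now facing North
  F3: move forward 3, now at (x=8, y=0)
  R: turn right, now facing East
  F4: move forward 1/4 (blocked), now at (x=9, y=0)
  F4: move forward 0/4 (blocked), now at (x=9, y=0)
  R: turn right, now facing South
  F4: move forward 2/4 (blocked), now at (x=9, y=2)
  [×3]F4: move forward 0/4 (blocked), now at (x=9, y=2)
Final: (x=9, y=2), facing South

Answer: Final position: (x=9, y=2), facing South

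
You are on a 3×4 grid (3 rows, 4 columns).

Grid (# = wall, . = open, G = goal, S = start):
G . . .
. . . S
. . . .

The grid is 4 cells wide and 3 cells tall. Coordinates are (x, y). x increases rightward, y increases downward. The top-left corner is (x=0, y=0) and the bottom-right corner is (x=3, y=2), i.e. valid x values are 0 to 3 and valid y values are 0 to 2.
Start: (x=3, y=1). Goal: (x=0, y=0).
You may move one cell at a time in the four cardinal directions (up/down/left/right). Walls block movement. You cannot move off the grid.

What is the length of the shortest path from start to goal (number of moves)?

BFS from (x=3, y=1) until reaching (x=0, y=0):
  Distance 0: (x=3, y=1)
  Distance 1: (x=3, y=0), (x=2, y=1), (x=3, y=2)
  Distance 2: (x=2, y=0), (x=1, y=1), (x=2, y=2)
  Distance 3: (x=1, y=0), (x=0, y=1), (x=1, y=2)
  Distance 4: (x=0, y=0), (x=0, y=2)  <- goal reached here
One shortest path (4 moves): (x=3, y=1) -> (x=2, y=1) -> (x=1, y=1) -> (x=0, y=1) -> (x=0, y=0)

Answer: Shortest path length: 4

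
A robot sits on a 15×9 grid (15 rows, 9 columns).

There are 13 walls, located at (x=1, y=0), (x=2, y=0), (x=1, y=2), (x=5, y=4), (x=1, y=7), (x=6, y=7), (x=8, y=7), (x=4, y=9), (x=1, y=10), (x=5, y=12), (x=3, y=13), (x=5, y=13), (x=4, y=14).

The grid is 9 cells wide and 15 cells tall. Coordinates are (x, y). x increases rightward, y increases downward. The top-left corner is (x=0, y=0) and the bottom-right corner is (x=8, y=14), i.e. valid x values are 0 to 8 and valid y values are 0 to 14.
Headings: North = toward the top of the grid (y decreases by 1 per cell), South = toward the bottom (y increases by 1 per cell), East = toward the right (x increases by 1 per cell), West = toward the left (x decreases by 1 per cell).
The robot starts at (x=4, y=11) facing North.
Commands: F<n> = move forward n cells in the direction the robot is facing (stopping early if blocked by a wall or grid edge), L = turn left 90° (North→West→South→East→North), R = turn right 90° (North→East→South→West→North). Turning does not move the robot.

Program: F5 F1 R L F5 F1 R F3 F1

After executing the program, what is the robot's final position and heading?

Start: (x=4, y=11), facing North
  F5: move forward 1/5 (blocked), now at (x=4, y=10)
  F1: move forward 0/1 (blocked), now at (x=4, y=10)
  R: turn right, now facing East
  L: turn left, now facing North
  F5: move forward 0/5 (blocked), now at (x=4, y=10)
  F1: move forward 0/1 (blocked), now at (x=4, y=10)
  R: turn right, now facing East
  F3: move forward 3, now at (x=7, y=10)
  F1: move forward 1, now at (x=8, y=10)
Final: (x=8, y=10), facing East

Answer: Final position: (x=8, y=10), facing East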